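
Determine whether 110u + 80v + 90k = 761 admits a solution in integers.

gcd(110, 80) = 10  (110 = 1·80 + 30, 80 = 2·30 + 20, 30 = 1·20 + 10, 20 = 2·10).
gcd(10, 90) = 10.
10 does not divide 761 (remainder 1), so no integer solutions.

no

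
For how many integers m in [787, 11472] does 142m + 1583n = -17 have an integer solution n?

gcd(1583, 142) = 1.
By Bézout, 142·(301) + 1583·(-27) = 1.
Particular solution: (1215, -109).
General solution: m = 1215 + 1583t, n = -109 - 142t for integer t.
787 ≤ 1215 + 1583t ≤ 11472 gives t ∈ [0, 6], which is 7 values.

7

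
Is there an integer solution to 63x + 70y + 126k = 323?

gcd(70, 63) = 7  (70 = 1×63 + 7, 63 = 9×7).
gcd(7, 126) = 7.
7 does not divide 323 (remainder 1), so no integer solutions.

no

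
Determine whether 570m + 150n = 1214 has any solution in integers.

gcd(570, 150) = 30  (570 = 3*150 + 120, 150 = 1*120 + 30, 120 = 4*30).
30 does not divide 1214 (remainder 14), so no integer solutions.

no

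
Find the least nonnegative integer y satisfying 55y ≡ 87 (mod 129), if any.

gcd(129, 55):
  129 = 2*55 + 19
  55 = 2*19 + 17
  19 = 1*17 + 2
  17 = 8*2 + 1
  2 = 2*1
so gcd(129, 55) = 1.
1 divides 87, so solutions exist.
Back-substitute for Bézout coefficients:
  1 = 17 - 8*2
  ... = 55*(61) + 129*(-26)
So 55*(61) ≡ 1 (mod 129); multiply by 87: y ≡ 5307 (mod 129).
Smallest nonnegative: y = 5307 mod 129 = 18.

18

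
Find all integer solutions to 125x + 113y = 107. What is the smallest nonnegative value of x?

gcd(125, 113):
  125 = 1*113 + 12
  113 = 9*12 + 5
  12 = 2*5 + 2
  5 = 2*2 + 1
  2 = 2*1
so gcd(125, 113) = 1.
1 divides 107, so solutions exist.
Back-substitute for Bézout coefficients:
  1 = 5 - 2*2
  ... = 125*(-47) + 113*(52)
Scale by 107/1 = 107: (x₀, y₀) = (-5029, 5564).
General solution: x = -5029 + 113t, y = 5564 - 125t for integer t.
x ≥ 0: smallest is -5029 mod 113 = 56 (at t = 45), with y = -61.

56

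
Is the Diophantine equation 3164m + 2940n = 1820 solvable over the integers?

yes

gcd(3164, 2940) = 28  (3164 = 1×2940 + 224, 2940 = 13×224 + 28, 224 = 8×28).
28 divides 1820, so integer solutions exist.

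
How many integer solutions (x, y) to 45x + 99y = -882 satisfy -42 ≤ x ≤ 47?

gcd(99, 45):
  99 = 2·45 + 9
  45 = 5·9
so gcd(99, 45) = 9.
Back-substitute for Bézout coefficients:
  9 = 99 - 2·45
  ... = 45·(-2) + 99·(1)
Scale by -98: particular solution (196, -98); reduce x mod 11: (9, -13).
General solution: x = 9 + 11t, y = -13 - 5t for integer t.
-42 ≤ 9 + 11t ≤ 47 gives t ∈ [-4, 3], which is 8 values.

8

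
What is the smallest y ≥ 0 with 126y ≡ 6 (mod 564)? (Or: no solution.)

9

gcd(564, 126):
  564 = 4×126 + 60
  126 = 2×60 + 6
  60 = 10×6
so gcd(564, 126) = 6.
6 divides 6, so solutions exist.
Back-substitute for Bézout coefficients:
  6 = 126 - 2×60
  ... = 126×(9) + 564×(-2)
So 126×(9) ≡ 6 (mod 564); multiply by 1: y ≡ 9 (mod 94).
Smallest nonnegative: y = 9 mod 94 = 9.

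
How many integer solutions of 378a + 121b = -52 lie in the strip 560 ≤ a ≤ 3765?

26

gcd(378, 121) = 1  (378 = 3·121 + 15, 121 = 8·15 + 1, 15 = 15·1).
Back-substituting, 378·(-8) + 121·(25) = 1.
Scale by -52: particular solution (416, -1300); reduce a mod 121: (53, -166).
General solution: a = 53 + 121t, b = -166 - 378t for integer t.
560 ≤ 53 + 121t ≤ 3765 gives t ∈ [5, 30], which is 26 values.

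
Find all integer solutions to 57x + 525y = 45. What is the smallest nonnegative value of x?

gcd(525, 57):
  525 = 9×57 + 12
  57 = 4×12 + 9
  12 = 1×9 + 3
  9 = 3×3
so gcd(525, 57) = 3.
3 divides 45, so solutions exist.
Back-substitute for Bézout coefficients:
  3 = 12 - 1×9
  ... = 57×(-46) + 525×(5)
Scale by 45/3 = 15: (x₀, y₀) = (-690, 75).
General solution: x = -690 + 175t, y = 75 - 19t for integer t.
x ≥ 0: smallest is -690 mod 175 = 10 (at t = 4), with y = -1.

10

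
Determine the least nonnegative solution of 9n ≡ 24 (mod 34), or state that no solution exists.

14

gcd(34, 9):
  34 = 3*9 + 7
  9 = 1*7 + 2
  7 = 3*2 + 1
  2 = 2*1
so gcd(34, 9) = 1.
1 divides 24, so solutions exist.
Back-substitute for Bézout coefficients:
  1 = 7 - 3*2
  ... = 9*(-15) + 34*(4)
So 9*(-15) ≡ 1 (mod 34); multiply by 24: n ≡ -360 (mod 34).
Smallest nonnegative: n = -360 mod 34 = 14.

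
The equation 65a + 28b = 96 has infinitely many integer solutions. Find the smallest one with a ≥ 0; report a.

gcd(65, 28):
  65 = 2·28 + 9
  28 = 3·9 + 1
  9 = 9·1
so gcd(65, 28) = 1.
1 divides 96, so solutions exist.
Back-substitute for Bézout coefficients:
  1 = 28 - 3·9
  ... = 65·(-3) + 28·(7)
Scale by 96/1 = 96: (a₀, b₀) = (-288, 672).
General solution: a = -288 + 28t, b = 672 - 65t for integer t.
a ≥ 0: smallest is -288 mod 28 = 20 (at t = 11), with b = -43.

20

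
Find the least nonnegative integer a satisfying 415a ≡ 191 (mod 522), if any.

47

gcd(522, 415) = 1.
1 divides 191, so solutions exist.
By Bézout, 415*(-161) + 522*(128) = 1.
So 415*(-161) ≡ 1 (mod 522); multiply by 191: a ≡ -30751 (mod 522).
Smallest nonnegative: a = -30751 mod 522 = 47.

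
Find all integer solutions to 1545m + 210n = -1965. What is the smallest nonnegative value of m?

gcd(1545, 210) = 15  (1545 = 7·210 + 75, 210 = 2·75 + 60, 75 = 1·60 + 15, 60 = 4·15).
15 divides -1965, so solutions exist.
Back-substituting, 1545·(3) + 210·(-22) = 15.
Scale by -1965/15 = -131: (m₀, n₀) = (-393, 2882).
General solution: m = -393 + 14t, n = 2882 - 103t for integer t.
m ≥ 0: smallest is -393 mod 14 = 13 (at t = 29), with n = -105.

13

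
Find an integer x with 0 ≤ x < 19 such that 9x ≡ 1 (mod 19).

gcd(19, 9) = 1.
By Bézout, 9*(-2) + 19*(1) = 1.
So 9*-2 ≡ 1 (mod 19), and -2 mod 19 = 17.

17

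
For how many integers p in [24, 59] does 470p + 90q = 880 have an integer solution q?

4

gcd(470, 90) = 10.
By Bézout, 470·(-4) + 90·(21) = 10.
Particular solution: (8, -32).
General solution: p = 8 + 9t, q = -32 - 47t for integer t.
24 ≤ 8 + 9t ≤ 59 gives t ∈ [2, 5], which is 4 values.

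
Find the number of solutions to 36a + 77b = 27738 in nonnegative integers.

gcd(77, 36) = 1  (77 = 2×36 + 5, 36 = 7×5 + 1, 5 = 5×1).
Back-substituting, 36×(15) + 77×(-7) = 1.
Scale by 27738: one solution is (416070, -194166). Reduce a mod 77: (39, 342).
General: a = 39 + 77t, b = 342 - 36t.
a ≥ 0 ⇒ t ≥ 0; b ≥ 0 ⇒ t ≤ 9. So t ∈ [0, 9]: 10 solutions.

10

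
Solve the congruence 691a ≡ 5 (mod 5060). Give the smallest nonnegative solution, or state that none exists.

gcd(5060, 691) = 1.
1 divides 5, so solutions exist.
By Bézout, 691·(1611) + 5060·(-220) = 1.
So 691·(1611) ≡ 1 (mod 5060); multiply by 5: a ≡ 8055 (mod 5060).
Smallest nonnegative: a = 8055 mod 5060 = 2995.

2995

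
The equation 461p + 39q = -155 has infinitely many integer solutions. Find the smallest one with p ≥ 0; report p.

11

gcd(461, 39):
  461 = 11·39 + 32
  39 = 1·32 + 7
  32 = 4·7 + 4
  7 = 1·4 + 3
  4 = 1·3 + 1
  3 = 3·1
so gcd(461, 39) = 1.
1 divides -155, so solutions exist.
Back-substitute for Bézout coefficients:
  1 = 4 - 1·3
  ... = 461·(11) + 39·(-130)
Scale by -155/1 = -155: (p₀, q₀) = (-1705, 20150).
General solution: p = -1705 + 39t, q = 20150 - 461t for integer t.
p ≥ 0: smallest is -1705 mod 39 = 11 (at t = 44), with q = -134.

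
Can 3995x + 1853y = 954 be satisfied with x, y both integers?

no

gcd(3995, 1853) = 17  (3995 = 2×1853 + 289, 1853 = 6×289 + 119, 289 = 2×119 + 51, 119 = 2×51 + 17, 51 = 3×17).
17 does not divide 954 (remainder 2), so no integer solutions.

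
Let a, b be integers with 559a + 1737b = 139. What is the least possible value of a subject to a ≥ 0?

22

gcd(1737, 559) = 1.
1 divides 139, so solutions exist.
By Bézout, 559*(550) + 1737*(-177) = 1.
Scale by 139/1 = 139: (a₀, b₀) = (76450, -24603).
General solution: a = 76450 + 1737t, b = -24603 - 559t for integer t.
a ≥ 0: smallest is 76450 mod 1737 = 22 (at t = -44), with b = -7.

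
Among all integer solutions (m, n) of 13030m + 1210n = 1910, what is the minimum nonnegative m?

58

gcd(13030, 1210) = 10  (13030 = 10*1210 + 930, 1210 = 1*930 + 280, 930 = 3*280 + 90, 280 = 3*90 + 10, 90 = 9*10).
10 divides 1910, so solutions exist.
Back-substituting, 13030*(-13) + 1210*(140) = 10.
Scale by 1910/10 = 191: (m₀, n₀) = (-2483, 26740).
General solution: m = -2483 + 121t, n = 26740 - 1303t for integer t.
m ≥ 0: smallest is -2483 mod 121 = 58 (at t = 21), with n = -623.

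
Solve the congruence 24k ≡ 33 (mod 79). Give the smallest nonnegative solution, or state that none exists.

31

gcd(79, 24):
  79 = 3×24 + 7
  24 = 3×7 + 3
  7 = 2×3 + 1
  3 = 3×1
so gcd(79, 24) = 1.
1 divides 33, so solutions exist.
Back-substitute for Bézout coefficients:
  1 = 7 - 2×3
  ... = 24×(-23) + 79×(7)
So 24×(-23) ≡ 1 (mod 79); multiply by 33: k ≡ -759 (mod 79).
Smallest nonnegative: k = -759 mod 79 = 31.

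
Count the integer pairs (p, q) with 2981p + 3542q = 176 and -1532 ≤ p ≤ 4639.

gcd(3542, 2981) = 11  (3542 = 1*2981 + 561, 2981 = 5*561 + 176, 561 = 3*176 + 33, 176 = 5*33 + 11, 33 = 3*11).
Back-substituting, 2981*(101) + 3542*(-85) = 11.
Scale by 16: particular solution (1616, -1360); reduce p mod 322: (6, -5).
General solution: p = 6 + 322t, q = -5 - 271t for integer t.
-1532 ≤ 6 + 322t ≤ 4639 gives t ∈ [-4, 14], which is 19 values.

19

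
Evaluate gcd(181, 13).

gcd(181, 13) = 1  (181 = 13*13 + 12, 13 = 1*12 + 1, 12 = 12*1).

1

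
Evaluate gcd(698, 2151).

gcd(2151, 698):
  2151 = 3*698 + 57
  698 = 12*57 + 14
  57 = 4*14 + 1
  14 = 14*1
so gcd(2151, 698) = 1.

1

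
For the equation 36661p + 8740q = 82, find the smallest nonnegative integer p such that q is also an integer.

gcd(36661, 8740) = 1  (36661 = 4*8740 + 1701, 8740 = 5*1701 + 235, 1701 = 7*235 + 56, 235 = 4*56 + 11, 56 = 5*11 + 1, 11 = 11*1).
1 divides 82, so solutions exist.
Back-substituting, 36661*(781) + 8740*(-3276) = 1.
Scale by 82/1 = 82: (p₀, q₀) = (64042, -268632).
General solution: p = 64042 + 8740t, q = -268632 - 36661t for integer t.
p ≥ 0: smallest is 64042 mod 8740 = 2862 (at t = -7), with q = -12005.

2862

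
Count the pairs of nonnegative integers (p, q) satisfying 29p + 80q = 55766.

gcd(80, 29) = 1  (80 = 2*29 + 22, 29 = 1*22 + 7, 22 = 3*7 + 1, 7 = 7*1).
Back-substituting, 29*(-11) + 80*(4) = 1.
Scale by 55766: one solution is (-613426, 223064). Reduce p mod 80: (14, 692).
General: p = 14 + 80t, q = 692 - 29t.
p ≥ 0 ⇒ t ≥ 0; q ≥ 0 ⇒ t ≤ 23. So t ∈ [0, 23]: 24 solutions.

24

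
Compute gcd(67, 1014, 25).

gcd(1014, 67) = 1.
gcd(1, 25) = 1.

1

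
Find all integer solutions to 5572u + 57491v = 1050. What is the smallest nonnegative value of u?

5675

gcd(57491, 5572) = 7  (57491 = 10×5572 + 1771, 5572 = 3×1771 + 259, 1771 = 6×259 + 217, 259 = 1×217 + 42, 217 = 5×42 + 7, 42 = 6×7).
7 divides 1050, so solutions exist.
Back-substituting, 5572×(-1331) + 57491×(129) = 7.
Scale by 1050/7 = 150: (u₀, v₀) = (-199650, 19350).
General solution: u = -199650 + 8213t, v = 19350 - 796t for integer t.
u ≥ 0: smallest is -199650 mod 8213 = 5675 (at t = 25), with v = -550.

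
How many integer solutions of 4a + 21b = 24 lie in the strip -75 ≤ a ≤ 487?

gcd(21, 4) = 1.
By Bézout, 4×(-5) + 21×(1) = 1.
Particular solution: (6, 0).
General solution: a = 6 + 21t, b = 0 - 4t for integer t.
-75 ≤ 6 + 21t ≤ 487 gives t ∈ [-3, 22], which is 26 values.

26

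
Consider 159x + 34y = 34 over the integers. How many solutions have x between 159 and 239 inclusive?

gcd(159, 34) = 1  (159 = 4·34 + 23, 34 = 1·23 + 11, 23 = 2·11 + 1, 11 = 11·1).
Back-substituting, 159·(3) + 34·(-14) = 1.
Scale by 34: particular solution (102, -476); reduce x mod 34: (0, 1).
General solution: x = 0 + 34t, y = 1 - 159t for integer t.
159 ≤ 0 + 34t ≤ 239 gives t ∈ [5, 7], which is 3 values.

3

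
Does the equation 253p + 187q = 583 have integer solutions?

gcd(253, 187) = 11  (253 = 1×187 + 66, 187 = 2×66 + 55, 66 = 1×55 + 11, 55 = 5×11).
11 divides 583, so integer solutions exist.

yes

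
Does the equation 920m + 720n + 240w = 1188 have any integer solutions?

no

gcd(920, 720):
  920 = 1×720 + 200
  720 = 3×200 + 120
  200 = 1×120 + 80
  120 = 1×80 + 40
  80 = 2×40
so gcd(920, 720) = 40.
gcd(40, 240) = 40.
40 does not divide 1188 (remainder 28), so no integer solutions.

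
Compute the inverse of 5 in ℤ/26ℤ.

21

gcd(26, 5):
  26 = 5×5 + 1
  5 = 5×1
so gcd(26, 5) = 1.
Back-substitute for Bézout coefficients:
  1 = 26 - 5×5
  ... = 5×(-5) + 26×(1)
So 5×-5 ≡ 1 (mod 26), and -5 mod 26 = 21.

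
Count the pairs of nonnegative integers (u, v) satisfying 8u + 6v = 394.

gcd(8, 6) = 2  (8 = 1*6 + 2, 6 = 3*2).
Back-substituting, 8*(1) + 6*(-1) = 2.
Scale by 197: one solution is (197, -197). Reduce u mod 3: (2, 63).
General: u = 2 + 3t, v = 63 - 4t.
u ≥ 0 ⇒ t ≥ 0; v ≥ 0 ⇒ t ≤ 15. So t ∈ [0, 15]: 16 solutions.

16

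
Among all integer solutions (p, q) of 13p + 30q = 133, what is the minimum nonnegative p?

1

gcd(30, 13):
  30 = 2*13 + 4
  13 = 3*4 + 1
  4 = 4*1
so gcd(30, 13) = 1.
1 divides 133, so solutions exist.
Back-substitute for Bézout coefficients:
  1 = 13 - 3*4
  ... = 13*(7) + 30*(-3)
Scale by 133/1 = 133: (p₀, q₀) = (931, -399).
General solution: p = 931 + 30t, q = -399 - 13t for integer t.
p ≥ 0: smallest is 931 mod 30 = 1 (at t = -31), with q = 4.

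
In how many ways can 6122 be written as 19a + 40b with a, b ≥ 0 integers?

8

gcd(40, 19):
  40 = 2*19 + 2
  19 = 9*2 + 1
  2 = 2*1
so gcd(40, 19) = 1.
Back-substitute for Bézout coefficients:
  1 = 19 - 9*2
  ... = 19*(19) + 40*(-9)
Scale by 6122: one solution is (116318, -55098). Reduce a mod 40: (38, 135).
General: a = 38 + 40t, b = 135 - 19t.
a ≥ 0 ⇒ t ≥ 0; b ≥ 0 ⇒ t ≤ 7. So t ∈ [0, 7]: 8 solutions.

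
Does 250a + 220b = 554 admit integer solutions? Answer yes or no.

gcd(250, 220) = 10  (250 = 1·220 + 30, 220 = 7·30 + 10, 30 = 3·10).
10 does not divide 554 (remainder 4), so no integer solutions.

no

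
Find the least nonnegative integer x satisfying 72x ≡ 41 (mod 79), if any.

28

gcd(79, 72) = 1.
1 divides 41, so solutions exist.
By Bézout, 72*(-34) + 79*(31) = 1.
So 72*(-34) ≡ 1 (mod 79); multiply by 41: x ≡ -1394 (mod 79).
Smallest nonnegative: x = -1394 mod 79 = 28.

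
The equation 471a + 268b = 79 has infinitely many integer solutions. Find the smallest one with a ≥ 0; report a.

73

gcd(471, 268) = 1.
1 divides 79, so solutions exist.
By Bézout, 471·(-33) + 268·(58) = 1.
Scale by 79/1 = 79: (a₀, b₀) = (-2607, 4582).
General solution: a = -2607 + 268t, b = 4582 - 471t for integer t.
a ≥ 0: smallest is -2607 mod 268 = 73 (at t = 10), with b = -128.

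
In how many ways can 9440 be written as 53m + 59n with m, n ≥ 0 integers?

4

gcd(59, 53) = 1  (59 = 1×53 + 6, 53 = 8×6 + 5, 6 = 1×5 + 1, 5 = 5×1).
Back-substituting, 53×(-10) + 59×(9) = 1.
Scale by 9440: one solution is (-94400, 84960). Reduce m mod 59: (0, 160).
General: m = 0 + 59t, n = 160 - 53t.
m ≥ 0 ⇒ t ≥ 0; n ≥ 0 ⇒ t ≤ 3. So t ∈ [0, 3]: 4 solutions.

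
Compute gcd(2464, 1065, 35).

1

gcd(2464, 1065) = 1.
gcd(1, 35) = 1.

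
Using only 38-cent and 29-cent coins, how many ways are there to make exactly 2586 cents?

3

Need nonnegative integers with 38j + 29k = 2586.
gcd(38, 29) = 1, and 38·(13) + 29·(-17) = 1.
So (j₀, k₀) = (33618, -43962); general j = 33618 + 29t, k = -43962 - 38t.
j ≥ 0 ⇒ t ≥ -1159; k ≥ 0 ⇒ t ≤ -1157. That's 3 values of t.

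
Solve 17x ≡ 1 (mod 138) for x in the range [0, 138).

gcd(138, 17) = 1.
By Bézout, 17×(65) + 138×(-8) = 1.
So 17×65 ≡ 1 (mod 138), and 65 mod 138 = 65.

65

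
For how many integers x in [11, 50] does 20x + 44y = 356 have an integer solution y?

gcd(44, 20) = 4.
By Bézout, 20×(-2) + 44×(1) = 4.
Particular solution: (9, 4).
General solution: x = 9 + 11t, y = 4 - 5t for integer t.
11 ≤ 9 + 11t ≤ 50 gives t ∈ [1, 3], which is 3 values.

3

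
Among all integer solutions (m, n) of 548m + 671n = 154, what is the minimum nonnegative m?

gcd(671, 548):
  671 = 1*548 + 123
  548 = 4*123 + 56
  123 = 2*56 + 11
  56 = 5*11 + 1
  11 = 11*1
so gcd(671, 548) = 1.
1 divides 154, so solutions exist.
Back-substitute for Bézout coefficients:
  1 = 56 - 5*11
  ... = 548*(60) + 671*(-49)
Scale by 154/1 = 154: (m₀, n₀) = (9240, -7546).
General solution: m = 9240 + 671t, n = -7546 - 548t for integer t.
m ≥ 0: smallest is 9240 mod 671 = 517 (at t = -13), with n = -422.

517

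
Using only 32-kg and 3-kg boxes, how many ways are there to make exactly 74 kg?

1

Need nonnegative integers with 32j + 3k = 74.
gcd(32, 3) = 1, and 32·(-1) + 3·(11) = 1.
So (j₀, k₀) = (-74, 814); general j = -74 + 3t, k = 814 - 32t.
j ≥ 0 ⇒ t ≥ 25; k ≥ 0 ⇒ t ≤ 25. That's 1 value of t.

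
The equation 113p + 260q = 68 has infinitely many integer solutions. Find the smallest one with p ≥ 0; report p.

gcd(260, 113):
  260 = 2×113 + 34
  113 = 3×34 + 11
  34 = 3×11 + 1
  11 = 11×1
so gcd(260, 113) = 1.
1 divides 68, so solutions exist.
Back-substitute for Bézout coefficients:
  1 = 34 - 3×11
  ... = 113×(-23) + 260×(10)
Scale by 68/1 = 68: (p₀, q₀) = (-1564, 680).
General solution: p = -1564 + 260t, q = 680 - 113t for integer t.
p ≥ 0: smallest is -1564 mod 260 = 256 (at t = 7), with q = -111.

256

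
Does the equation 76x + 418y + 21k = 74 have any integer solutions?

gcd(418, 76) = 38  (418 = 5×76 + 38, 76 = 2×38).
gcd(38, 21) = 1.
1 divides 74, so integer solutions exist.

yes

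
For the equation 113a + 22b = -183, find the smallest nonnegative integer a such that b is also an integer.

5

gcd(113, 22):
  113 = 5*22 + 3
  22 = 7*3 + 1
  3 = 3*1
so gcd(113, 22) = 1.
1 divides -183, so solutions exist.
Back-substitute for Bézout coefficients:
  1 = 22 - 7*3
  ... = 113*(-7) + 22*(36)
Scale by -183/1 = -183: (a₀, b₀) = (1281, -6588).
General solution: a = 1281 + 22t, b = -6588 - 113t for integer t.
a ≥ 0: smallest is 1281 mod 22 = 5 (at t = -58), with b = -34.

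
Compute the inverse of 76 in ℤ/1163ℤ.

gcd(1163, 76):
  1163 = 15·76 + 23
  76 = 3·23 + 7
  23 = 3·7 + 2
  7 = 3·2 + 1
  2 = 2·1
so gcd(1163, 76) = 1.
Back-substitute for Bézout coefficients:
  1 = 7 - 3·2
  ... = 76·(505) + 1163·(-33)
So 76·505 ≡ 1 (mod 1163), and 505 mod 1163 = 505.

505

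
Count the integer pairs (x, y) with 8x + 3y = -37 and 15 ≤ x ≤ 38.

8

gcd(8, 3) = 1  (8 = 2·3 + 2, 3 = 1·2 + 1, 2 = 2·1).
Back-substituting, 8·(-1) + 3·(3) = 1.
Scale by -37: particular solution (37, -111); reduce x mod 3: (1, -15).
General solution: x = 1 + 3t, y = -15 - 8t for integer t.
15 ≤ 1 + 3t ≤ 38 gives t ∈ [5, 12], which is 8 values.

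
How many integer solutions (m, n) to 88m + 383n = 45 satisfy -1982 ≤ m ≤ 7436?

gcd(383, 88) = 1  (383 = 4*88 + 31, 88 = 2*31 + 26, 31 = 1*26 + 5, 26 = 5*5 + 1, 5 = 5*1).
Back-substituting, 88*(74) + 383*(-17) = 1.
Scale by 45: particular solution (3330, -765); reduce m mod 383: (266, -61).
General solution: m = 266 + 383t, n = -61 - 88t for integer t.
-1982 ≤ 266 + 383t ≤ 7436 gives t ∈ [-5, 18], which is 24 values.

24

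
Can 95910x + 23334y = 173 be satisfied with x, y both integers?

no

gcd(95910, 23334) = 6  (95910 = 4×23334 + 2574, 23334 = 9×2574 + 168, 2574 = 15×168 + 54, 168 = 3×54 + 6, 54 = 9×6).
6 does not divide 173 (remainder 5), so no integer solutions.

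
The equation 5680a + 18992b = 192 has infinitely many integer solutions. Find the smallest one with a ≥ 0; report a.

97

gcd(18992, 5680):
  18992 = 3×5680 + 1952
  5680 = 2×1952 + 1776
  1952 = 1×1776 + 176
  1776 = 10×176 + 16
  176 = 11×16
so gcd(18992, 5680) = 16.
16 divides 192, so solutions exist.
Back-substitute for Bézout coefficients:
  16 = 1776 - 10×176
  ... = 5680×(107) + 18992×(-32)
Scale by 192/16 = 12: (a₀, b₀) = (1284, -384).
General solution: a = 1284 + 1187t, b = -384 - 355t for integer t.
a ≥ 0: smallest is 1284 mod 1187 = 97 (at t = -1), with b = -29.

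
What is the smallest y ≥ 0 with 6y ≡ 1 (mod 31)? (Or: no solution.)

26

gcd(31, 6) = 1.
1 divides 1, so solutions exist.
By Bézout, 6·(-5) + 31·(1) = 1.
So 6·(-5) ≡ 1 (mod 31); multiply by 1: y ≡ -5 (mod 31).
Smallest nonnegative: y = -5 mod 31 = 26.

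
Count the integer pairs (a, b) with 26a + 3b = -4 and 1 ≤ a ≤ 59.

gcd(26, 3):
  26 = 8·3 + 2
  3 = 1·2 + 1
  2 = 2·1
so gcd(26, 3) = 1.
Back-substitute for Bézout coefficients:
  1 = 3 - 1·2
  ... = 26·(-1) + 3·(9)
Scale by -4: particular solution (4, -36); reduce a mod 3: (1, -10).
General solution: a = 1 + 3t, b = -10 - 26t for integer t.
1 ≤ 1 + 3t ≤ 59 gives t ∈ [0, 19], which is 20 values.

20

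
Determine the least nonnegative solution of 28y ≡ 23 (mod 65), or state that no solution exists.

31

gcd(65, 28) = 1.
1 divides 23, so solutions exist.
By Bézout, 28·(7) + 65·(-3) = 1.
So 28·(7) ≡ 1 (mod 65); multiply by 23: y ≡ 161 (mod 65).
Smallest nonnegative: y = 161 mod 65 = 31.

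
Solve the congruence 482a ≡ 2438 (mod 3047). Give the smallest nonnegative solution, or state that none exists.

574

gcd(3047, 482) = 1.
1 divides 2438, so solutions exist.
By Bézout, 482*(1435) + 3047*(-227) = 1.
So 482*(1435) ≡ 1 (mod 3047); multiply by 2438: a ≡ 3498530 (mod 3047).
Smallest nonnegative: a = 3498530 mod 3047 = 574.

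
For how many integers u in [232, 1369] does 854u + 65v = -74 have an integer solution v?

gcd(854, 65) = 1.
By Bézout, 854*(29) + 65*(-381) = 1.
Particular solution: (64, -842).
General solution: u = 64 + 65t, v = -842 - 854t for integer t.
232 ≤ 64 + 65t ≤ 1369 gives t ∈ [3, 20], which is 18 values.

18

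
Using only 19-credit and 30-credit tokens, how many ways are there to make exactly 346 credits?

1

Need nonnegative integers with 19j + 30k = 346.
gcd(19, 30) = 1, and 19·(-11) + 30·(7) = 1.
So (j₀, k₀) = (-3806, 2422); general j = -3806 + 30t, k = 2422 - 19t.
j ≥ 0 ⇒ t ≥ 127; k ≥ 0 ⇒ t ≤ 127. That's 1 value of t.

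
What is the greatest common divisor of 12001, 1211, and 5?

gcd(12001, 1211):
  12001 = 9×1211 + 1102
  1211 = 1×1102 + 109
  1102 = 10×109 + 12
  109 = 9×12 + 1
  12 = 12×1
so gcd(12001, 1211) = 1.
gcd(1, 5) = 1.

1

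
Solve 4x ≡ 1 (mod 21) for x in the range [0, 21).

16

gcd(21, 4) = 1  (21 = 5·4 + 1, 4 = 4·1).
Back-substituting, 4·(-5) + 21·(1) = 1.
So 4·-5 ≡ 1 (mod 21), and -5 mod 21 = 16.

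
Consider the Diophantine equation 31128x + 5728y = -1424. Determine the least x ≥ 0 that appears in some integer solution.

278

gcd(31128, 5728) = 8  (31128 = 5·5728 + 2488, 5728 = 2·2488 + 752, 2488 = 3·752 + 232, 752 = 3·232 + 56, 232 = 4·56 + 8, 56 = 7·8).
8 divides -1424, so solutions exist.
Back-substituting, 31128·(99) + 5728·(-538) = 8.
Scale by -1424/8 = -178: (x₀, y₀) = (-17622, 95764).
General solution: x = -17622 + 716t, y = 95764 - 3891t for integer t.
x ≥ 0: smallest is -17622 mod 716 = 278 (at t = 25), with y = -1511.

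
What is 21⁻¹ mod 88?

21

gcd(88, 21) = 1.
By Bézout, 21·(21) + 88·(-5) = 1.
So 21·21 ≡ 1 (mod 88), and 21 mod 88 = 21.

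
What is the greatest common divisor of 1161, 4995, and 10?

gcd(4995, 1161) = 27  (4995 = 4*1161 + 351, 1161 = 3*351 + 108, 351 = 3*108 + 27, 108 = 4*27).
gcd(27, 10) = 1.

1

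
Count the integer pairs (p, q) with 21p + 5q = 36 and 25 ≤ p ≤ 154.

gcd(21, 5) = 1  (21 = 4×5 + 1, 5 = 5×1).
Back-substituting, 21×(1) + 5×(-4) = 1.
Scale by 36: particular solution (36, -144); reduce p mod 5: (1, 3).
General solution: p = 1 + 5t, q = 3 - 21t for integer t.
25 ≤ 1 + 5t ≤ 154 gives t ∈ [5, 30], which is 26 values.

26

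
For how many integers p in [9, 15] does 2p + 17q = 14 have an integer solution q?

gcd(17, 2):
  17 = 8·2 + 1
  2 = 2·1
so gcd(17, 2) = 1.
Back-substitute for Bézout coefficients:
  1 = 17 - 8·2
  ... = 2·(-8) + 17·(1)
Scale by 14: particular solution (-112, 14); reduce p mod 17: (7, 0).
General solution: p = 7 + 17t, q = 0 - 2t for integer t.
9 ≤ 7 + 17t ≤ 15 gives t ∈ [1, 0], which is 0 values.

0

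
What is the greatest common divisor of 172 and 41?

gcd(172, 41):
  172 = 4·41 + 8
  41 = 5·8 + 1
  8 = 8·1
so gcd(172, 41) = 1.

1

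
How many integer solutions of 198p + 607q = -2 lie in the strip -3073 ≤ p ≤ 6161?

15

gcd(607, 198):
  607 = 3·198 + 13
  198 = 15·13 + 3
  13 = 4·3 + 1
  3 = 3·1
so gcd(607, 198) = 1.
Back-substitute for Bézout coefficients:
  1 = 13 - 4·3
  ... = 198·(-187) + 607·(61)
Scale by -2: particular solution (374, -122); reduce p mod 607: (374, -122).
General solution: p = 374 + 607t, q = -122 - 198t for integer t.
-3073 ≤ 374 + 607t ≤ 6161 gives t ∈ [-5, 9], which is 15 values.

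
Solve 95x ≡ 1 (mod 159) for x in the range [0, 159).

gcd(159, 95):
  159 = 1×95 + 64
  95 = 1×64 + 31
  64 = 2×31 + 2
  31 = 15×2 + 1
  2 = 2×1
so gcd(159, 95) = 1.
Back-substitute for Bézout coefficients:
  1 = 31 - 15×2
  ... = 95×(77) + 159×(-46)
So 95×77 ≡ 1 (mod 159), and 77 mod 159 = 77.

77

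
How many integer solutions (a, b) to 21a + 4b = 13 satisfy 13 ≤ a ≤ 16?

1

gcd(21, 4) = 1  (21 = 5*4 + 1, 4 = 4*1).
Back-substituting, 21*(1) + 4*(-5) = 1.
Scale by 13: particular solution (13, -65); reduce a mod 4: (1, -2).
General solution: a = 1 + 4t, b = -2 - 21t for integer t.
13 ≤ 1 + 4t ≤ 16 gives t ∈ [3, 3], which is 1 value.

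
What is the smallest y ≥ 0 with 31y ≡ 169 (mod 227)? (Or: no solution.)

86

gcd(227, 31) = 1.
1 divides 169, so solutions exist.
By Bézout, 31×(22) + 227×(-3) = 1.
So 31×(22) ≡ 1 (mod 227); multiply by 169: y ≡ 3718 (mod 227).
Smallest nonnegative: y = 3718 mod 227 = 86.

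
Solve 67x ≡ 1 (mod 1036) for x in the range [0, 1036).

gcd(1036, 67) = 1.
By Bézout, 67*(-201) + 1036*(13) = 1.
So 67*-201 ≡ 1 (mod 1036), and -201 mod 1036 = 835.

835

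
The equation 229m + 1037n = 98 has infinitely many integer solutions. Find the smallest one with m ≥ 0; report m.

331

gcd(1037, 229) = 1  (1037 = 4×229 + 121, 229 = 1×121 + 108, 121 = 1×108 + 13, 108 = 8×13 + 4, 13 = 3×4 + 1, 4 = 4×1).
1 divides 98, so solutions exist.
Back-substituting, 229×(-240) + 1037×(53) = 1.
Scale by 98/1 = 98: (m₀, n₀) = (-23520, 5194).
General solution: m = -23520 + 1037t, n = 5194 - 229t for integer t.
m ≥ 0: smallest is -23520 mod 1037 = 331 (at t = 23), with n = -73.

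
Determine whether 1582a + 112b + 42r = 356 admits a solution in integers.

gcd(1582, 112) = 14  (1582 = 14×112 + 14, 112 = 8×14).
gcd(14, 42) = 14.
14 does not divide 356 (remainder 6), so no integer solutions.

no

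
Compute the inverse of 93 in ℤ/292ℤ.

157

gcd(292, 93):
  292 = 3×93 + 13
  93 = 7×13 + 2
  13 = 6×2 + 1
  2 = 2×1
so gcd(292, 93) = 1.
Back-substitute for Bézout coefficients:
  1 = 13 - 6×2
  ... = 93×(-135) + 292×(43)
So 93×-135 ≡ 1 (mod 292), and -135 mod 292 = 157.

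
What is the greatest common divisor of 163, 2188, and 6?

1

gcd(2188, 163) = 1.
gcd(1, 6) = 1.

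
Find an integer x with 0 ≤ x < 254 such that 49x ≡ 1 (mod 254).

gcd(254, 49) = 1.
By Bézout, 49·(-57) + 254·(11) = 1.
So 49·-57 ≡ 1 (mod 254), and -57 mod 254 = 197.

197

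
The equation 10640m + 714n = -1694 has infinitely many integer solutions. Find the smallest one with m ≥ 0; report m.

gcd(10640, 714):
  10640 = 14*714 + 644
  714 = 1*644 + 70
  644 = 9*70 + 14
  70 = 5*14
so gcd(10640, 714) = 14.
14 divides -1694, so solutions exist.
Back-substitute for Bézout coefficients:
  14 = 644 - 9*70
  ... = 10640*(10) + 714*(-149)
Scale by -1694/14 = -121: (m₀, n₀) = (-1210, 18029).
General solution: m = -1210 + 51t, n = 18029 - 760t for integer t.
m ≥ 0: smallest is -1210 mod 51 = 14 (at t = 24), with n = -211.

14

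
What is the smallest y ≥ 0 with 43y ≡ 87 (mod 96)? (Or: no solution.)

gcd(96, 43) = 1.
1 divides 87, so solutions exist.
By Bézout, 43*(-29) + 96*(13) = 1.
So 43*(-29) ≡ 1 (mod 96); multiply by 87: y ≡ -2523 (mod 96).
Smallest nonnegative: y = -2523 mod 96 = 69.

69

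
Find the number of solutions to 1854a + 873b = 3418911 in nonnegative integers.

gcd(1854, 873):
  1854 = 2*873 + 108
  873 = 8*108 + 9
  108 = 12*9
so gcd(1854, 873) = 9.
Back-substitute for Bézout coefficients:
  9 = 873 - 8*108
  ... = 1854*(-8) + 873*(17)
Scale by 379879: one solution is (-3039032, 6457943). Reduce a mod 97: (75, 3757).
General: a = 75 + 97t, b = 3757 - 206t.
a ≥ 0 ⇒ t ≥ 0; b ≥ 0 ⇒ t ≤ 18. So t ∈ [0, 18]: 19 solutions.

19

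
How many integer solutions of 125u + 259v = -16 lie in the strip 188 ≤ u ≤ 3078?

12

gcd(259, 125) = 1.
By Bézout, 125*(-29) + 259*(14) = 1.
Particular solution: (205, -99).
General solution: u = 205 + 259t, v = -99 - 125t for integer t.
188 ≤ 205 + 259t ≤ 3078 gives t ∈ [0, 11], which is 12 values.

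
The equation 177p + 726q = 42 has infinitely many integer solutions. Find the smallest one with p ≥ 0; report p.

152

gcd(726, 177) = 3  (726 = 4·177 + 18, 177 = 9·18 + 15, 18 = 1·15 + 3, 15 = 5·3).
3 divides 42, so solutions exist.
Back-substituting, 177·(-41) + 726·(10) = 3.
Scale by 42/3 = 14: (p₀, q₀) = (-574, 140).
General solution: p = -574 + 242t, q = 140 - 59t for integer t.
p ≥ 0: smallest is -574 mod 242 = 152 (at t = 3), with q = -37.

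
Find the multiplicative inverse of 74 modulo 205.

169

gcd(205, 74) = 1.
By Bézout, 74×(-36) + 205×(13) = 1.
So 74×-36 ≡ 1 (mod 205), and -36 mod 205 = 169.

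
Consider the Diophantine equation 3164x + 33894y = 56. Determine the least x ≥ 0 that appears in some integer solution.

gcd(33894, 3164) = 14  (33894 = 10·3164 + 2254, 3164 = 1·2254 + 910, 2254 = 2·910 + 434, 910 = 2·434 + 42, 434 = 10·42 + 14, 42 = 3·14).
14 divides 56, so solutions exist.
Back-substituting, 3164·(-782) + 33894·(73) = 14.
Scale by 56/14 = 4: (x₀, y₀) = (-3128, 292).
General solution: x = -3128 + 2421t, y = 292 - 226t for integer t.
x ≥ 0: smallest is -3128 mod 2421 = 1714 (at t = 2), with y = -160.

1714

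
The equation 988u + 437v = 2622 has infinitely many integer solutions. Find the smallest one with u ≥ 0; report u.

gcd(988, 437):
  988 = 2*437 + 114
  437 = 3*114 + 95
  114 = 1*95 + 19
  95 = 5*19
so gcd(988, 437) = 19.
19 divides 2622, so solutions exist.
Back-substitute for Bézout coefficients:
  19 = 114 - 1*95
  ... = 988*(4) + 437*(-9)
Scale by 2622/19 = 138: (u₀, v₀) = (552, -1242).
General solution: u = 552 + 23t, v = -1242 - 52t for integer t.
u ≥ 0: smallest is 552 mod 23 = 0 (at t = -24), with v = 6.

0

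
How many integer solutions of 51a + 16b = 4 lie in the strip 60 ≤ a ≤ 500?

gcd(51, 16):
  51 = 3·16 + 3
  16 = 5·3 + 1
  3 = 3·1
so gcd(51, 16) = 1.
Back-substitute for Bézout coefficients:
  1 = 16 - 5·3
  ... = 51·(-5) + 16·(16)
Scale by 4: particular solution (-20, 64); reduce a mod 16: (12, -38).
General solution: a = 12 + 16t, b = -38 - 51t for integer t.
60 ≤ 12 + 16t ≤ 500 gives t ∈ [3, 30], which is 28 values.

28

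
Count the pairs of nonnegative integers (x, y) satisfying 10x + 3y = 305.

10

gcd(10, 3) = 1  (10 = 3·3 + 1, 3 = 3·1).
Back-substituting, 10·(1) + 3·(-3) = 1.
Scale by 305: one solution is (305, -915). Reduce x mod 3: (2, 95).
General: x = 2 + 3t, y = 95 - 10t.
x ≥ 0 ⇒ t ≥ 0; y ≥ 0 ⇒ t ≤ 9. So t ∈ [0, 9]: 10 solutions.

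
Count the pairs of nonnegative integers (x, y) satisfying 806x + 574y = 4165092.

18

gcd(806, 574):
  806 = 1×574 + 232
  574 = 2×232 + 110
  232 = 2×110 + 12
  110 = 9×12 + 2
  12 = 6×2
so gcd(806, 574) = 2.
Back-substitute for Bézout coefficients:
  2 = 110 - 9×12
  ... = 806×(-47) + 574×(66)
Scale by 2082546: one solution is (-97879662, 137448036). Reduce x mod 287: (253, 6901).
General: x = 253 + 287t, y = 6901 - 403t.
x ≥ 0 ⇒ t ≥ 0; y ≥ 0 ⇒ t ≤ 17. So t ∈ [0, 17]: 18 solutions.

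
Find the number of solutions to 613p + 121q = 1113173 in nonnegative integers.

gcd(613, 121) = 1.
By Bézout, 613*(-15) + 121*(76) = 1.
One solution: (42, 8987).
General: p = 42 + 121t, q = 8987 - 613t.
p ≥ 0 ⇒ t ≥ 0; q ≥ 0 ⇒ t ≤ 14. So t ∈ [0, 14]: 15 solutions.

15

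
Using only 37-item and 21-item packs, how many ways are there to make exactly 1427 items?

2

Need nonnegative integers with 37j + 21k = 1427.
gcd(37, 21) = 1, and 37·(4) + 21·(-7) = 1.
So (j₀, k₀) = (5708, -9989); general j = 5708 + 21t, k = -9989 - 37t.
j ≥ 0 ⇒ t ≥ -271; k ≥ 0 ⇒ t ≤ -270. That's 2 values of t.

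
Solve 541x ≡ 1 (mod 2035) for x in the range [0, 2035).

gcd(2035, 541):
  2035 = 3*541 + 412
  541 = 1*412 + 129
  412 = 3*129 + 25
  129 = 5*25 + 4
  25 = 6*4 + 1
  4 = 4*1
so gcd(2035, 541) = 1.
Back-substitute for Bézout coefficients:
  1 = 25 - 6*4
  ... = 541*(-489) + 2035*(130)
So 541*-489 ≡ 1 (mod 2035), and -489 mod 2035 = 1546.

1546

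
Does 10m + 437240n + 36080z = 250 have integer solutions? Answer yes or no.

yes

gcd(437240, 10) = 10  (437240 = 43724×10).
gcd(10, 36080) = 10.
10 divides 250, so integer solutions exist.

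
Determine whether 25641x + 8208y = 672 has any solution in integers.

no

gcd(25641, 8208):
  25641 = 3*8208 + 1017
  8208 = 8*1017 + 72
  1017 = 14*72 + 9
  72 = 8*9
so gcd(25641, 8208) = 9.
9 does not divide 672 (remainder 6), so no integer solutions.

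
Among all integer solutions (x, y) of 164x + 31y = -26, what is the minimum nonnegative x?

gcd(164, 31) = 1.
1 divides -26, so solutions exist.
By Bézout, 164×(7) + 31×(-37) = 1.
Scale by -26/1 = -26: (x₀, y₀) = (-182, 962).
General solution: x = -182 + 31t, y = 962 - 164t for integer t.
x ≥ 0: smallest is -182 mod 31 = 4 (at t = 6), with y = -22.

4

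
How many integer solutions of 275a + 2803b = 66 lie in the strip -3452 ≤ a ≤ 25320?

gcd(2803, 275) = 1  (2803 = 10*275 + 53, 275 = 5*53 + 10, 53 = 5*10 + 3, 10 = 3*3 + 1, 3 = 3*1).
Back-substituting, 275*(846) + 2803*(-83) = 1.
Scale by 66: particular solution (55836, -5478); reduce a mod 2803: (2579, -253).
General solution: a = 2579 + 2803t, b = -253 - 275t for integer t.
-3452 ≤ 2579 + 2803t ≤ 25320 gives t ∈ [-2, 8], which is 11 values.

11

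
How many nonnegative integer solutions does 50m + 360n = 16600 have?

10

gcd(360, 50):
  360 = 7*50 + 10
  50 = 5*10
so gcd(360, 50) = 10.
Back-substitute for Bézout coefficients:
  10 = 360 - 7*50
  ... = 50*(-7) + 360*(1)
Scale by 1660: one solution is (-11620, 1660). Reduce m mod 36: (8, 45).
General: m = 8 + 36t, n = 45 - 5t.
m ≥ 0 ⇒ t ≥ 0; n ≥ 0 ⇒ t ≤ 9. So t ∈ [0, 9]: 10 solutions.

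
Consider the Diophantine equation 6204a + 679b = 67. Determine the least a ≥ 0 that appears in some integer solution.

541

gcd(6204, 679):
  6204 = 9×679 + 93
  679 = 7×93 + 28
  93 = 3×28 + 9
  28 = 3×9 + 1
  9 = 9×1
so gcd(6204, 679) = 1.
1 divides 67, so solutions exist.
Back-substitute for Bézout coefficients:
  1 = 28 - 3×9
  ... = 6204×(-73) + 679×(667)
Scale by 67/1 = 67: (a₀, b₀) = (-4891, 44689).
General solution: a = -4891 + 679t, b = 44689 - 6204t for integer t.
a ≥ 0: smallest is -4891 mod 679 = 541 (at t = 8), with b = -4943.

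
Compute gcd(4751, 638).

gcd(4751, 638) = 1  (4751 = 7·638 + 285, 638 = 2·285 + 68, 285 = 4·68 + 13, 68 = 5·13 + 3, 13 = 4·3 + 1, 3 = 3·1).

1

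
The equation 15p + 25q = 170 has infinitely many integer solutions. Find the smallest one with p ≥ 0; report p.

3

gcd(25, 15) = 5  (25 = 1*15 + 10, 15 = 1*10 + 5, 10 = 2*5).
5 divides 170, so solutions exist.
Back-substituting, 15*(2) + 25*(-1) = 5.
Scale by 170/5 = 34: (p₀, q₀) = (68, -34).
General solution: p = 68 + 5t, q = -34 - 3t for integer t.
p ≥ 0: smallest is 68 mod 5 = 3 (at t = -13), with q = 5.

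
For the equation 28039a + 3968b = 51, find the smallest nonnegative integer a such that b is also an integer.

gcd(28039, 3968):
  28039 = 7·3968 + 263
  3968 = 15·263 + 23
  263 = 11·23 + 10
  23 = 2·10 + 3
  10 = 3·3 + 1
  3 = 3·1
so gcd(28039, 3968) = 1.
1 divides 51, so solutions exist.
Back-substitute for Bézout coefficients:
  1 = 10 - 3·3
  ... = 28039·(1207) + 3968·(-8529)
Scale by 51/1 = 51: (a₀, b₀) = (61557, -434979).
General solution: a = 61557 + 3968t, b = -434979 - 28039t for integer t.
a ≥ 0: smallest is 61557 mod 3968 = 2037 (at t = -15), with b = -14394.

2037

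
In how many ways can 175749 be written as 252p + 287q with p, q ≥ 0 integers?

gcd(287, 252) = 7.
By Bézout, 252*(8) + 287*(-7) = 7.
One solution: (38, 579).
General: p = 38 + 41t, q = 579 - 36t.
p ≥ 0 ⇒ t ≥ 0; q ≥ 0 ⇒ t ≤ 16. So t ∈ [0, 16]: 17 solutions.

17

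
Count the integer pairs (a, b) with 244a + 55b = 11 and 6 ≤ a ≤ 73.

1

gcd(244, 55):
  244 = 4*55 + 24
  55 = 2*24 + 7
  24 = 3*7 + 3
  7 = 2*3 + 1
  3 = 3*1
so gcd(244, 55) = 1.
Back-substitute for Bézout coefficients:
  1 = 7 - 2*3
  ... = 244*(-16) + 55*(71)
Scale by 11: particular solution (-176, 781); reduce a mod 55: (44, -195).
General solution: a = 44 + 55t, b = -195 - 244t for integer t.
6 ≤ 44 + 55t ≤ 73 gives t ∈ [0, 0], which is 1 value.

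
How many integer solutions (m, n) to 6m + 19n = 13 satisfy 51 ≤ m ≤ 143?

5

gcd(19, 6) = 1.
By Bézout, 6×(-3) + 19×(1) = 1.
Particular solution: (18, -5).
General solution: m = 18 + 19t, n = -5 - 6t for integer t.
51 ≤ 18 + 19t ≤ 143 gives t ∈ [2, 6], which is 5 values.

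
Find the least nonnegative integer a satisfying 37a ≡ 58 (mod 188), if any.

gcd(188, 37) = 1  (188 = 5·37 + 3, 37 = 12·3 + 1, 3 = 3·1).
1 divides 58, so solutions exist.
Back-substituting, 37·(61) + 188·(-12) = 1.
So 37·(61) ≡ 1 (mod 188); multiply by 58: a ≡ 3538 (mod 188).
Smallest nonnegative: a = 3538 mod 188 = 154.

154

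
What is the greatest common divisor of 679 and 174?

1

gcd(679, 174):
  679 = 3*174 + 157
  174 = 1*157 + 17
  157 = 9*17 + 4
  17 = 4*4 + 1
  4 = 4*1
so gcd(679, 174) = 1.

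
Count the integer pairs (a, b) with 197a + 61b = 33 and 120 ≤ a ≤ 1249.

19

gcd(197, 61) = 1  (197 = 3×61 + 14, 61 = 4×14 + 5, 14 = 2×5 + 4, 5 = 1×4 + 1, 4 = 4×1).
Back-substituting, 197×(-13) + 61×(42) = 1.
Scale by 33: particular solution (-429, 1386); reduce a mod 61: (59, -190).
General solution: a = 59 + 61t, b = -190 - 197t for integer t.
120 ≤ 59 + 61t ≤ 1249 gives t ∈ [1, 19], which is 19 values.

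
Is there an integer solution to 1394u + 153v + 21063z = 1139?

yes

gcd(1394, 153) = 17  (1394 = 9*153 + 17, 153 = 9*17).
gcd(17, 21063) = 17.
17 divides 1139, so integer solutions exist.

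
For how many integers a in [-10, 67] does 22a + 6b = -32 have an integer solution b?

gcd(22, 6) = 2  (22 = 3×6 + 4, 6 = 1×4 + 2, 4 = 2×2).
Back-substituting, 22×(-1) + 6×(4) = 2.
Scale by -16: particular solution (16, -64); reduce a mod 3: (1, -9).
General solution: a = 1 + 3t, b = -9 - 11t for integer t.
-10 ≤ 1 + 3t ≤ 67 gives t ∈ [-3, 22], which is 26 values.

26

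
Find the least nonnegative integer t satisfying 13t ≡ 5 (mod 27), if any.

gcd(27, 13):
  27 = 2×13 + 1
  13 = 13×1
so gcd(27, 13) = 1.
1 divides 5, so solutions exist.
Back-substitute for Bézout coefficients:
  1 = 27 - 2×13
  ... = 13×(-2) + 27×(1)
So 13×(-2) ≡ 1 (mod 27); multiply by 5: t ≡ -10 (mod 27).
Smallest nonnegative: t = -10 mod 27 = 17.

17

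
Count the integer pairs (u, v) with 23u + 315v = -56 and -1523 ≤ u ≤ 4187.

gcd(315, 23) = 1  (315 = 13*23 + 16, 23 = 1*16 + 7, 16 = 2*7 + 2, 7 = 3*2 + 1, 2 = 2*1).
Back-substituting, 23*(137) + 315*(-10) = 1.
Scale by -56: particular solution (-7672, 560); reduce u mod 315: (203, -15).
General solution: u = 203 + 315t, v = -15 - 23t for integer t.
-1523 ≤ 203 + 315t ≤ 4187 gives t ∈ [-5, 12], which is 18 values.

18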